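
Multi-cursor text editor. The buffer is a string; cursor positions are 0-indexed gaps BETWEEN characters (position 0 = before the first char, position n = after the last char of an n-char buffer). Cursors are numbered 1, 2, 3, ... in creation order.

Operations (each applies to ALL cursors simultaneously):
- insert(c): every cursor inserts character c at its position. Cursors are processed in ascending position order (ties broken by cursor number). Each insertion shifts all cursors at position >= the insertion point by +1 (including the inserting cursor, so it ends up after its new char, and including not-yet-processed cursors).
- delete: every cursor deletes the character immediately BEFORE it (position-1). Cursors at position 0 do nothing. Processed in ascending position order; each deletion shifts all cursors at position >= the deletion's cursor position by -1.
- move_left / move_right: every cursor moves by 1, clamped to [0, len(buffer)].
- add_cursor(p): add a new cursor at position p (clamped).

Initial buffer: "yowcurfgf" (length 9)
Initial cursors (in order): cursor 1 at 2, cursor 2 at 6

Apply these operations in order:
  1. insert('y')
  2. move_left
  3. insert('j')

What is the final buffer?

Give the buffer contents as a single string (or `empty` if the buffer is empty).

After op 1 (insert('y')): buffer="yoywcuryfgf" (len 11), cursors c1@3 c2@8, authorship ..1....2...
After op 2 (move_left): buffer="yoywcuryfgf" (len 11), cursors c1@2 c2@7, authorship ..1....2...
After op 3 (insert('j')): buffer="yojywcurjyfgf" (len 13), cursors c1@3 c2@9, authorship ..11....22...

Answer: yojywcurjyfgf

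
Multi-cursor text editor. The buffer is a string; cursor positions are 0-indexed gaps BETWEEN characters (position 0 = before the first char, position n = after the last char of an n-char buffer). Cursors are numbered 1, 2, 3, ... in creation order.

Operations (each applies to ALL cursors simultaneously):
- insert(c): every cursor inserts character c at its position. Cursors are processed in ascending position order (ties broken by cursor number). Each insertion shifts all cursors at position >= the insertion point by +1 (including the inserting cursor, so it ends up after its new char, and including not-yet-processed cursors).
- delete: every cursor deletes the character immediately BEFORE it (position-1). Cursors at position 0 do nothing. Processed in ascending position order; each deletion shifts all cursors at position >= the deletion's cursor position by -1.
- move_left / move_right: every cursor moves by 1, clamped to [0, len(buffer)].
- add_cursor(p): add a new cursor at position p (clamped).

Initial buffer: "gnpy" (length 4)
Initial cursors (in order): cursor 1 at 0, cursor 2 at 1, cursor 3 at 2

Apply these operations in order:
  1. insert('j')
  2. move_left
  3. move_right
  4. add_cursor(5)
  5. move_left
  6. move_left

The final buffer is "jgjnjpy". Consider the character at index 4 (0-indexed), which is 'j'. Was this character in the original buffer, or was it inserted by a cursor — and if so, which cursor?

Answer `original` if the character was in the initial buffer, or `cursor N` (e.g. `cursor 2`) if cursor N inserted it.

After op 1 (insert('j')): buffer="jgjnjpy" (len 7), cursors c1@1 c2@3 c3@5, authorship 1.2.3..
After op 2 (move_left): buffer="jgjnjpy" (len 7), cursors c1@0 c2@2 c3@4, authorship 1.2.3..
After op 3 (move_right): buffer="jgjnjpy" (len 7), cursors c1@1 c2@3 c3@5, authorship 1.2.3..
After op 4 (add_cursor(5)): buffer="jgjnjpy" (len 7), cursors c1@1 c2@3 c3@5 c4@5, authorship 1.2.3..
After op 5 (move_left): buffer="jgjnjpy" (len 7), cursors c1@0 c2@2 c3@4 c4@4, authorship 1.2.3..
After op 6 (move_left): buffer="jgjnjpy" (len 7), cursors c1@0 c2@1 c3@3 c4@3, authorship 1.2.3..
Authorship (.=original, N=cursor N): 1 . 2 . 3 . .
Index 4: author = 3

Answer: cursor 3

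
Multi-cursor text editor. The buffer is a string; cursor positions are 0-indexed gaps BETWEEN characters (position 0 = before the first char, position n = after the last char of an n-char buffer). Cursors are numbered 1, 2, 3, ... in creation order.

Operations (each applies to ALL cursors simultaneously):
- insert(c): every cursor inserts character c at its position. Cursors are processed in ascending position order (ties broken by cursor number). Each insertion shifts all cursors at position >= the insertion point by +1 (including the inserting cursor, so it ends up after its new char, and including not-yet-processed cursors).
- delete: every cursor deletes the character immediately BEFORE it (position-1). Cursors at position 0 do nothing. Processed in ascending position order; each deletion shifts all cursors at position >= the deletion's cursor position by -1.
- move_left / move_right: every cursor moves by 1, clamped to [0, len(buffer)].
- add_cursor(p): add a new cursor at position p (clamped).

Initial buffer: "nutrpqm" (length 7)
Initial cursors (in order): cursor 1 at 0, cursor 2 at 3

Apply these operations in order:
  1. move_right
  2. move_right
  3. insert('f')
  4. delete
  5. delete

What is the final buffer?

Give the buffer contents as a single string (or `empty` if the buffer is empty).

After op 1 (move_right): buffer="nutrpqm" (len 7), cursors c1@1 c2@4, authorship .......
After op 2 (move_right): buffer="nutrpqm" (len 7), cursors c1@2 c2@5, authorship .......
After op 3 (insert('f')): buffer="nuftrpfqm" (len 9), cursors c1@3 c2@7, authorship ..1...2..
After op 4 (delete): buffer="nutrpqm" (len 7), cursors c1@2 c2@5, authorship .......
After op 5 (delete): buffer="ntrqm" (len 5), cursors c1@1 c2@3, authorship .....

Answer: ntrqm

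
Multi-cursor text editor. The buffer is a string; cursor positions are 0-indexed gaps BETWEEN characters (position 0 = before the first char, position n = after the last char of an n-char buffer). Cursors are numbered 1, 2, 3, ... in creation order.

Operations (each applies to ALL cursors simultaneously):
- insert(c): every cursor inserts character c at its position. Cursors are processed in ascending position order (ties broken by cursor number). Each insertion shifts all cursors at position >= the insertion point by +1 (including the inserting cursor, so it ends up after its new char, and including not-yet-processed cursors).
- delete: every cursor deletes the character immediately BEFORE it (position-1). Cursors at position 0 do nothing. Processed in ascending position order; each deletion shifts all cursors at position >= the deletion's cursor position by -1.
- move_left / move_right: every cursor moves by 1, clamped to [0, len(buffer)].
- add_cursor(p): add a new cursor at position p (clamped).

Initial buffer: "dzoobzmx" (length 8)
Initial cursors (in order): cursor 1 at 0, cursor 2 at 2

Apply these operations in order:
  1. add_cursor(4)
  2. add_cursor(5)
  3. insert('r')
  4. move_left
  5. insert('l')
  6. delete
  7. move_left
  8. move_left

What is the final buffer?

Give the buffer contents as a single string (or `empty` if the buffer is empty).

Answer: rdzroorbrzmx

Derivation:
After op 1 (add_cursor(4)): buffer="dzoobzmx" (len 8), cursors c1@0 c2@2 c3@4, authorship ........
After op 2 (add_cursor(5)): buffer="dzoobzmx" (len 8), cursors c1@0 c2@2 c3@4 c4@5, authorship ........
After op 3 (insert('r')): buffer="rdzroorbrzmx" (len 12), cursors c1@1 c2@4 c3@7 c4@9, authorship 1..2..3.4...
After op 4 (move_left): buffer="rdzroorbrzmx" (len 12), cursors c1@0 c2@3 c3@6 c4@8, authorship 1..2..3.4...
After op 5 (insert('l')): buffer="lrdzlroolrblrzmx" (len 16), cursors c1@1 c2@5 c3@9 c4@12, authorship 11..22..33.44...
After op 6 (delete): buffer="rdzroorbrzmx" (len 12), cursors c1@0 c2@3 c3@6 c4@8, authorship 1..2..3.4...
After op 7 (move_left): buffer="rdzroorbrzmx" (len 12), cursors c1@0 c2@2 c3@5 c4@7, authorship 1..2..3.4...
After op 8 (move_left): buffer="rdzroorbrzmx" (len 12), cursors c1@0 c2@1 c3@4 c4@6, authorship 1..2..3.4...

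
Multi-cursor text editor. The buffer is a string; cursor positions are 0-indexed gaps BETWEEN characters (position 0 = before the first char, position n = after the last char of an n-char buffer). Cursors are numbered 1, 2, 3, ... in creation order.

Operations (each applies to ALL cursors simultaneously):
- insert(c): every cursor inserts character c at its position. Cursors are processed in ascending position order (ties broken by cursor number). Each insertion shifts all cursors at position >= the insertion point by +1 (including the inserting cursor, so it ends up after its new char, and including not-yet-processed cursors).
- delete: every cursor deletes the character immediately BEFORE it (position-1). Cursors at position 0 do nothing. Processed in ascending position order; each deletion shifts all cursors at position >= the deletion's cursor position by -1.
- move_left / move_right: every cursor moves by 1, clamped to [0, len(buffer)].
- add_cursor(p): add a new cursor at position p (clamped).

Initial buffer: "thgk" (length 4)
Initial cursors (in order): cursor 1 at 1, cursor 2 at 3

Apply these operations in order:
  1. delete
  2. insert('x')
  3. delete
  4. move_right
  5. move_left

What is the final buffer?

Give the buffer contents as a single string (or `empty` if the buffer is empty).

Answer: hk

Derivation:
After op 1 (delete): buffer="hk" (len 2), cursors c1@0 c2@1, authorship ..
After op 2 (insert('x')): buffer="xhxk" (len 4), cursors c1@1 c2@3, authorship 1.2.
After op 3 (delete): buffer="hk" (len 2), cursors c1@0 c2@1, authorship ..
After op 4 (move_right): buffer="hk" (len 2), cursors c1@1 c2@2, authorship ..
After op 5 (move_left): buffer="hk" (len 2), cursors c1@0 c2@1, authorship ..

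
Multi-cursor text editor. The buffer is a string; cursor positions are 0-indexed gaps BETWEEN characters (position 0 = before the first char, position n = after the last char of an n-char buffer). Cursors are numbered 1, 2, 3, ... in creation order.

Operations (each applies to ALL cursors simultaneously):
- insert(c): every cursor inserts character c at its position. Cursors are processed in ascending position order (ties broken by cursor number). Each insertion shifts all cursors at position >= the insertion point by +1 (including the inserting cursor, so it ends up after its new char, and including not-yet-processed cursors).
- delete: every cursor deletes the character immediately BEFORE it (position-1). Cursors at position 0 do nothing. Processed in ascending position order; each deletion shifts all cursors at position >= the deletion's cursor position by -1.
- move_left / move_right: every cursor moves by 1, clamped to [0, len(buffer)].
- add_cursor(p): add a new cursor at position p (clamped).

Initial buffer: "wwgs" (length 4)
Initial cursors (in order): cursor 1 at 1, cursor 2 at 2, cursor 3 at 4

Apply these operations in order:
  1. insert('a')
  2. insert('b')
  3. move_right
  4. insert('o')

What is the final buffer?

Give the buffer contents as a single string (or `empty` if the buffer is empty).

Answer: wabwoabgosabo

Derivation:
After op 1 (insert('a')): buffer="wawagsa" (len 7), cursors c1@2 c2@4 c3@7, authorship .1.2..3
After op 2 (insert('b')): buffer="wabwabgsab" (len 10), cursors c1@3 c2@6 c3@10, authorship .11.22..33
After op 3 (move_right): buffer="wabwabgsab" (len 10), cursors c1@4 c2@7 c3@10, authorship .11.22..33
After op 4 (insert('o')): buffer="wabwoabgosabo" (len 13), cursors c1@5 c2@9 c3@13, authorship .11.122.2.333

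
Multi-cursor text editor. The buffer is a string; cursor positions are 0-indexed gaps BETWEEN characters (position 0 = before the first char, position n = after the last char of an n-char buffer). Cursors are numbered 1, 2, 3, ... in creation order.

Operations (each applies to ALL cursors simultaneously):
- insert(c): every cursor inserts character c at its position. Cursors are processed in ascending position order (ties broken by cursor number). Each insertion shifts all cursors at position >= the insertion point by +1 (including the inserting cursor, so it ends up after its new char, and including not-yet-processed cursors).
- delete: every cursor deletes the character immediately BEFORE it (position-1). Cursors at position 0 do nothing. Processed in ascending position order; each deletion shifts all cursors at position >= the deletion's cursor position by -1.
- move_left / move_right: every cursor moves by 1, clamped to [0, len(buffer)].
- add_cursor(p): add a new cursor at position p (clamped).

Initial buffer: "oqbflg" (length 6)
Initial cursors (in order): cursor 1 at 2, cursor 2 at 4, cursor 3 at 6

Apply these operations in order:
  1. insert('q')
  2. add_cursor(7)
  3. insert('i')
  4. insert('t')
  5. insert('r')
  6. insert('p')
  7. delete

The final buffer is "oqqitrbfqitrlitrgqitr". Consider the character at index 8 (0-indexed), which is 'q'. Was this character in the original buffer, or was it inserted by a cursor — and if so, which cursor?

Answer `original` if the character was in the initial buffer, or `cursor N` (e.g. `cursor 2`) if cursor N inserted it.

After op 1 (insert('q')): buffer="oqqbfqlgq" (len 9), cursors c1@3 c2@6 c3@9, authorship ..1..2..3
After op 2 (add_cursor(7)): buffer="oqqbfqlgq" (len 9), cursors c1@3 c2@6 c4@7 c3@9, authorship ..1..2..3
After op 3 (insert('i')): buffer="oqqibfqiligqi" (len 13), cursors c1@4 c2@8 c4@10 c3@13, authorship ..11..22.4.33
After op 4 (insert('t')): buffer="oqqitbfqitlitgqit" (len 17), cursors c1@5 c2@10 c4@13 c3@17, authorship ..111..222.44.333
After op 5 (insert('r')): buffer="oqqitrbfqitrlitrgqitr" (len 21), cursors c1@6 c2@12 c4@16 c3@21, authorship ..1111..2222.444.3333
After op 6 (insert('p')): buffer="oqqitrpbfqitrplitrpgqitrp" (len 25), cursors c1@7 c2@14 c4@19 c3@25, authorship ..11111..22222.4444.33333
After op 7 (delete): buffer="oqqitrbfqitrlitrgqitr" (len 21), cursors c1@6 c2@12 c4@16 c3@21, authorship ..1111..2222.444.3333
Authorship (.=original, N=cursor N): . . 1 1 1 1 . . 2 2 2 2 . 4 4 4 . 3 3 3 3
Index 8: author = 2

Answer: cursor 2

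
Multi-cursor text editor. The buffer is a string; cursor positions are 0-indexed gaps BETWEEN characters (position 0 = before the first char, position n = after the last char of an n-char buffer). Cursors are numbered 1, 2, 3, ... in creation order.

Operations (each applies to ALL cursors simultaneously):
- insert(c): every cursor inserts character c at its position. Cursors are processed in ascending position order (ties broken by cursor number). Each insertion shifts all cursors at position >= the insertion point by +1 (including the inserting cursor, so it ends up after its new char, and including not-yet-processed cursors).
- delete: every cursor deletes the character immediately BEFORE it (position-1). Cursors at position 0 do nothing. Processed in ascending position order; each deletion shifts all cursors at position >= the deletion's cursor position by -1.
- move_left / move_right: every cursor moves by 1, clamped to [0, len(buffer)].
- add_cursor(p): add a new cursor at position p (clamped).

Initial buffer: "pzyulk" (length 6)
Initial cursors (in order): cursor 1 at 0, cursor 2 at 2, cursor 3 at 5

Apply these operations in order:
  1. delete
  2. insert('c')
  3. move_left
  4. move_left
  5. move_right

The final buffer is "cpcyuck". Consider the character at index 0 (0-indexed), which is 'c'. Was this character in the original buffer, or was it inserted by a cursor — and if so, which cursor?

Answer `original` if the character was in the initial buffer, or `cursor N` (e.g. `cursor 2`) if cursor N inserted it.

After op 1 (delete): buffer="pyuk" (len 4), cursors c1@0 c2@1 c3@3, authorship ....
After op 2 (insert('c')): buffer="cpcyuck" (len 7), cursors c1@1 c2@3 c3@6, authorship 1.2..3.
After op 3 (move_left): buffer="cpcyuck" (len 7), cursors c1@0 c2@2 c3@5, authorship 1.2..3.
After op 4 (move_left): buffer="cpcyuck" (len 7), cursors c1@0 c2@1 c3@4, authorship 1.2..3.
After op 5 (move_right): buffer="cpcyuck" (len 7), cursors c1@1 c2@2 c3@5, authorship 1.2..3.
Authorship (.=original, N=cursor N): 1 . 2 . . 3 .
Index 0: author = 1

Answer: cursor 1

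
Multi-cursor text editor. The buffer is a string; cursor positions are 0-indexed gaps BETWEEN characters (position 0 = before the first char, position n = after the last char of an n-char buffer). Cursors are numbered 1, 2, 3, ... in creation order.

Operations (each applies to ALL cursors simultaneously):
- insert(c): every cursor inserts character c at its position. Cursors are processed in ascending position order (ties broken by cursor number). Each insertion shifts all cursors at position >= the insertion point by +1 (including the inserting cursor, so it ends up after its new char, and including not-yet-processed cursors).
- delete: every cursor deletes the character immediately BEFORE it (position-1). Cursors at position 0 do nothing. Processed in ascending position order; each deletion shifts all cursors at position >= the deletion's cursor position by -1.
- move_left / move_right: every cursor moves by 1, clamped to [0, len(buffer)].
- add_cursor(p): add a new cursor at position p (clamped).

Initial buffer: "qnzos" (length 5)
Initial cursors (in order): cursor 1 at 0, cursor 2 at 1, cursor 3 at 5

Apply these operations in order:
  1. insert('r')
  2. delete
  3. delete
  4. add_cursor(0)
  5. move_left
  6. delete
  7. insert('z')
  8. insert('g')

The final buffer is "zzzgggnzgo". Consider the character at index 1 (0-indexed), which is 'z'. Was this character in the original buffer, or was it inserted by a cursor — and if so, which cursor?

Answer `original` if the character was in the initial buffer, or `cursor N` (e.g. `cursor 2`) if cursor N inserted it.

Answer: cursor 2

Derivation:
After op 1 (insert('r')): buffer="rqrnzosr" (len 8), cursors c1@1 c2@3 c3@8, authorship 1.2....3
After op 2 (delete): buffer="qnzos" (len 5), cursors c1@0 c2@1 c3@5, authorship .....
After op 3 (delete): buffer="nzo" (len 3), cursors c1@0 c2@0 c3@3, authorship ...
After op 4 (add_cursor(0)): buffer="nzo" (len 3), cursors c1@0 c2@0 c4@0 c3@3, authorship ...
After op 5 (move_left): buffer="nzo" (len 3), cursors c1@0 c2@0 c4@0 c3@2, authorship ...
After op 6 (delete): buffer="no" (len 2), cursors c1@0 c2@0 c4@0 c3@1, authorship ..
After op 7 (insert('z')): buffer="zzznzo" (len 6), cursors c1@3 c2@3 c4@3 c3@5, authorship 124.3.
After op 8 (insert('g')): buffer="zzzgggnzgo" (len 10), cursors c1@6 c2@6 c4@6 c3@9, authorship 124124.33.
Authorship (.=original, N=cursor N): 1 2 4 1 2 4 . 3 3 .
Index 1: author = 2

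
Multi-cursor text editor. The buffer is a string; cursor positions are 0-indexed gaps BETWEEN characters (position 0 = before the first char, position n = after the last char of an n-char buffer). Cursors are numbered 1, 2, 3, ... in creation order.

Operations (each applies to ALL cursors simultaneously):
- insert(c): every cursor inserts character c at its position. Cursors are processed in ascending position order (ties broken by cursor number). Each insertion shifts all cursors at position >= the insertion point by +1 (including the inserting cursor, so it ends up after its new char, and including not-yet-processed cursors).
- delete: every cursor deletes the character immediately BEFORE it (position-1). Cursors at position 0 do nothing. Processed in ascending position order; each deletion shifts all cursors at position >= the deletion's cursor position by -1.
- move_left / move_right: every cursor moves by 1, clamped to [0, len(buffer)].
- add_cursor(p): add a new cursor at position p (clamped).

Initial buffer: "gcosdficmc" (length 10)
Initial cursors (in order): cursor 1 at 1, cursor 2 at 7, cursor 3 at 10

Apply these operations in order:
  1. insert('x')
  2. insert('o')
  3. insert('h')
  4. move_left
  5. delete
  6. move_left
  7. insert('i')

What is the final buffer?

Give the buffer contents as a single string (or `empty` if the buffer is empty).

After op 1 (insert('x')): buffer="gxcosdfixcmcx" (len 13), cursors c1@2 c2@9 c3@13, authorship .1......2...3
After op 2 (insert('o')): buffer="gxocosdfixocmcxo" (len 16), cursors c1@3 c2@11 c3@16, authorship .11......22...33
After op 3 (insert('h')): buffer="gxohcosdfixohcmcxoh" (len 19), cursors c1@4 c2@13 c3@19, authorship .111......222...333
After op 4 (move_left): buffer="gxohcosdfixohcmcxoh" (len 19), cursors c1@3 c2@12 c3@18, authorship .111......222...333
After op 5 (delete): buffer="gxhcosdfixhcmcxh" (len 16), cursors c1@2 c2@10 c3@15, authorship .11......22...33
After op 6 (move_left): buffer="gxhcosdfixhcmcxh" (len 16), cursors c1@1 c2@9 c3@14, authorship .11......22...33
After op 7 (insert('i')): buffer="gixhcosdfiixhcmcixh" (len 19), cursors c1@2 c2@11 c3@17, authorship .111......222...333

Answer: gixhcosdfiixhcmcixh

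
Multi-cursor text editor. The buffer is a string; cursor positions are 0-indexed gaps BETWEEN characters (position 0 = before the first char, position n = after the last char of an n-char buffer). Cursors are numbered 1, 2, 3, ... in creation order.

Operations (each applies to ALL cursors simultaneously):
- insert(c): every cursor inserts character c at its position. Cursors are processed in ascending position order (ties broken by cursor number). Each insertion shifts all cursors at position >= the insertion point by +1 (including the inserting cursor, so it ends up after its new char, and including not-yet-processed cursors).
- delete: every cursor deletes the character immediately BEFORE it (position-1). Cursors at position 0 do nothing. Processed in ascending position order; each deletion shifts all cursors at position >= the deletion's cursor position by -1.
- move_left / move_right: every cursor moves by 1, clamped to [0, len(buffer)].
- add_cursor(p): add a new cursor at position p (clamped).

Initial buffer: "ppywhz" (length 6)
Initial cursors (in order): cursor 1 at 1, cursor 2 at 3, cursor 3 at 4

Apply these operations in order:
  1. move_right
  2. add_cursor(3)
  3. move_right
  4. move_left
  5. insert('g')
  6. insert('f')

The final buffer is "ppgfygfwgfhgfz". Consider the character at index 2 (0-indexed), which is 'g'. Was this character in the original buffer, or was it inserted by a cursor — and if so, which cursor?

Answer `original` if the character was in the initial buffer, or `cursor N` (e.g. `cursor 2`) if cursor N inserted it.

After op 1 (move_right): buffer="ppywhz" (len 6), cursors c1@2 c2@4 c3@5, authorship ......
After op 2 (add_cursor(3)): buffer="ppywhz" (len 6), cursors c1@2 c4@3 c2@4 c3@5, authorship ......
After op 3 (move_right): buffer="ppywhz" (len 6), cursors c1@3 c4@4 c2@5 c3@6, authorship ......
After op 4 (move_left): buffer="ppywhz" (len 6), cursors c1@2 c4@3 c2@4 c3@5, authorship ......
After op 5 (insert('g')): buffer="ppgygwghgz" (len 10), cursors c1@3 c4@5 c2@7 c3@9, authorship ..1.4.2.3.
After op 6 (insert('f')): buffer="ppgfygfwgfhgfz" (len 14), cursors c1@4 c4@7 c2@10 c3@13, authorship ..11.44.22.33.
Authorship (.=original, N=cursor N): . . 1 1 . 4 4 . 2 2 . 3 3 .
Index 2: author = 1

Answer: cursor 1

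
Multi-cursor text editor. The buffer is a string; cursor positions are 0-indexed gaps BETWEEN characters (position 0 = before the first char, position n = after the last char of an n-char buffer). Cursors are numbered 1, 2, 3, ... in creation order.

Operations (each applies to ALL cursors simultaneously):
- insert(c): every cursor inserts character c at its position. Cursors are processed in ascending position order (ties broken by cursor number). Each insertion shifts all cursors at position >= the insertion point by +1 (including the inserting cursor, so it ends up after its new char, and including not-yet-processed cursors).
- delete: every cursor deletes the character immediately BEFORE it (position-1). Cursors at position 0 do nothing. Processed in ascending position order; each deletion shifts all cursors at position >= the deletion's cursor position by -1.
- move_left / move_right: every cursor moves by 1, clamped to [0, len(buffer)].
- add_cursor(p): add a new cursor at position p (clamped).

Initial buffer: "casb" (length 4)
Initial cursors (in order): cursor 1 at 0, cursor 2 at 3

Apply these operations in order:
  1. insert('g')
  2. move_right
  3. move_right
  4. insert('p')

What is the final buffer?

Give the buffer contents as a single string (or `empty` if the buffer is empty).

Answer: gcapsgbp

Derivation:
After op 1 (insert('g')): buffer="gcasgb" (len 6), cursors c1@1 c2@5, authorship 1...2.
After op 2 (move_right): buffer="gcasgb" (len 6), cursors c1@2 c2@6, authorship 1...2.
After op 3 (move_right): buffer="gcasgb" (len 6), cursors c1@3 c2@6, authorship 1...2.
After op 4 (insert('p')): buffer="gcapsgbp" (len 8), cursors c1@4 c2@8, authorship 1..1.2.2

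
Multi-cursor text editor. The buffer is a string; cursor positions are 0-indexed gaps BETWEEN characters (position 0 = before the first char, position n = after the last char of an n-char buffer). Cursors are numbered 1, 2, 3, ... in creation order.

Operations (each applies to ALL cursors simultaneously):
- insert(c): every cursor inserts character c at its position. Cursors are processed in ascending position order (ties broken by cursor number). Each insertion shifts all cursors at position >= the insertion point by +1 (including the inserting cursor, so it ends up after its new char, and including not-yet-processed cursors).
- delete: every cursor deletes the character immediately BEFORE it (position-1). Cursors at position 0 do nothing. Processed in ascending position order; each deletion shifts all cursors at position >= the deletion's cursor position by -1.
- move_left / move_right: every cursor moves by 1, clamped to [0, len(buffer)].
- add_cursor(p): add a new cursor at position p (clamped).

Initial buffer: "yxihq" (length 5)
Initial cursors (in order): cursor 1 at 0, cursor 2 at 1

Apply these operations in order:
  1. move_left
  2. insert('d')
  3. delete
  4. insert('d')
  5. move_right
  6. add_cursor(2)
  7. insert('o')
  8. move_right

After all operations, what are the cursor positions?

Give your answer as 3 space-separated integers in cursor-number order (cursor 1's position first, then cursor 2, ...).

After op 1 (move_left): buffer="yxihq" (len 5), cursors c1@0 c2@0, authorship .....
After op 2 (insert('d')): buffer="ddyxihq" (len 7), cursors c1@2 c2@2, authorship 12.....
After op 3 (delete): buffer="yxihq" (len 5), cursors c1@0 c2@0, authorship .....
After op 4 (insert('d')): buffer="ddyxihq" (len 7), cursors c1@2 c2@2, authorship 12.....
After op 5 (move_right): buffer="ddyxihq" (len 7), cursors c1@3 c2@3, authorship 12.....
After op 6 (add_cursor(2)): buffer="ddyxihq" (len 7), cursors c3@2 c1@3 c2@3, authorship 12.....
After op 7 (insert('o')): buffer="ddoyooxihq" (len 10), cursors c3@3 c1@6 c2@6, authorship 123.12....
After op 8 (move_right): buffer="ddoyooxihq" (len 10), cursors c3@4 c1@7 c2@7, authorship 123.12....

Answer: 7 7 4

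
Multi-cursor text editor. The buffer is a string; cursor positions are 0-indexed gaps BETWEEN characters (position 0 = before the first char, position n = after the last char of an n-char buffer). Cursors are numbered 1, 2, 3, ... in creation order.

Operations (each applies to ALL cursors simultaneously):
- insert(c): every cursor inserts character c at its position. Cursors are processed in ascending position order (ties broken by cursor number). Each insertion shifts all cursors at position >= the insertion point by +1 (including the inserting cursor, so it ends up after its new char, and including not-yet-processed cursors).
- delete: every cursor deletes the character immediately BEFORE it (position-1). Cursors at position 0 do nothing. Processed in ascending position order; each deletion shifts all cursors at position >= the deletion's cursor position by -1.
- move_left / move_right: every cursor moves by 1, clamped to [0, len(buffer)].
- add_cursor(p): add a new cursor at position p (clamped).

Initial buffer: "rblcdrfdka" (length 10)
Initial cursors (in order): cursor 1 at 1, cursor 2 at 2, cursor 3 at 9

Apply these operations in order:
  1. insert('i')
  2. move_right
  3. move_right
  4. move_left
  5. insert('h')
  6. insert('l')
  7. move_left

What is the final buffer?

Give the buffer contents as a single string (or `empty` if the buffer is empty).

After op 1 (insert('i')): buffer="ribilcdrfdkia" (len 13), cursors c1@2 c2@4 c3@12, authorship .1.2.......3.
After op 2 (move_right): buffer="ribilcdrfdkia" (len 13), cursors c1@3 c2@5 c3@13, authorship .1.2.......3.
After op 3 (move_right): buffer="ribilcdrfdkia" (len 13), cursors c1@4 c2@6 c3@13, authorship .1.2.......3.
After op 4 (move_left): buffer="ribilcdrfdkia" (len 13), cursors c1@3 c2@5 c3@12, authorship .1.2.......3.
After op 5 (insert('h')): buffer="ribhilhcdrfdkiha" (len 16), cursors c1@4 c2@7 c3@15, authorship .1.12.2......33.
After op 6 (insert('l')): buffer="ribhlilhlcdrfdkihla" (len 19), cursors c1@5 c2@9 c3@18, authorship .1.112.22......333.
After op 7 (move_left): buffer="ribhlilhlcdrfdkihla" (len 19), cursors c1@4 c2@8 c3@17, authorship .1.112.22......333.

Answer: ribhlilhlcdrfdkihla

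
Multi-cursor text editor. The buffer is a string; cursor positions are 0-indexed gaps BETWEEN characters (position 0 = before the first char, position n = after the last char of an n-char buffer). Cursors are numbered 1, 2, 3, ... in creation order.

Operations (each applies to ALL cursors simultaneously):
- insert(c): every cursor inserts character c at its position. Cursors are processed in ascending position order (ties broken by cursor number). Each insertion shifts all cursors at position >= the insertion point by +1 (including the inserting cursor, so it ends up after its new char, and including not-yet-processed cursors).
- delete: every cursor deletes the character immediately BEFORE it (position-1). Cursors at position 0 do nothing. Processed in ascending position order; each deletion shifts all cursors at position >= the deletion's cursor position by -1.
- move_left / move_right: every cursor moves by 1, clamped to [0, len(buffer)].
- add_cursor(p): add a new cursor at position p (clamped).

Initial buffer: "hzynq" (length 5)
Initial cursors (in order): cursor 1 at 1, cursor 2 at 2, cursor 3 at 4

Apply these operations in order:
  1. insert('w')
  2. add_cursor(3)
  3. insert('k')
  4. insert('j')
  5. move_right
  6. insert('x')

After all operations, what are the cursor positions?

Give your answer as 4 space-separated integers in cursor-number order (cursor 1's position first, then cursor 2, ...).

After op 1 (insert('w')): buffer="hwzwynwq" (len 8), cursors c1@2 c2@4 c3@7, authorship .1.2..3.
After op 2 (add_cursor(3)): buffer="hwzwynwq" (len 8), cursors c1@2 c4@3 c2@4 c3@7, authorship .1.2..3.
After op 3 (insert('k')): buffer="hwkzkwkynwkq" (len 12), cursors c1@3 c4@5 c2@7 c3@11, authorship .11.422..33.
After op 4 (insert('j')): buffer="hwkjzkjwkjynwkjq" (len 16), cursors c1@4 c4@7 c2@10 c3@15, authorship .111.44222..333.
After op 5 (move_right): buffer="hwkjzkjwkjynwkjq" (len 16), cursors c1@5 c4@8 c2@11 c3@16, authorship .111.44222..333.
After op 6 (insert('x')): buffer="hwkjzxkjwxkjyxnwkjqx" (len 20), cursors c1@6 c4@10 c2@14 c3@20, authorship .111.1442422.2.333.3

Answer: 6 14 20 10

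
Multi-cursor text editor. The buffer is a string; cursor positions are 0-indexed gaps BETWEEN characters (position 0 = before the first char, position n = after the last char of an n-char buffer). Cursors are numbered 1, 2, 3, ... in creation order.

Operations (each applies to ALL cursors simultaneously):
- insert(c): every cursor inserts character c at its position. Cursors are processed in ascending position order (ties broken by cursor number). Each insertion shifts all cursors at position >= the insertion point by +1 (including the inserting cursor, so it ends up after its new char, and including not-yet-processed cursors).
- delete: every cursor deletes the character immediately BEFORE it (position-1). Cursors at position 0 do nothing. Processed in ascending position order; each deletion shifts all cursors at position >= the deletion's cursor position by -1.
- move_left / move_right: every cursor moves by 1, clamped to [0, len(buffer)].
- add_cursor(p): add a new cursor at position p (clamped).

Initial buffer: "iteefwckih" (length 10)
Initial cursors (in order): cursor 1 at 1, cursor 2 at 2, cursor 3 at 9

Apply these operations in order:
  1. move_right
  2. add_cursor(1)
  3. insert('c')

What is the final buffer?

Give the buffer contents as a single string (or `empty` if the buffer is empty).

After op 1 (move_right): buffer="iteefwckih" (len 10), cursors c1@2 c2@3 c3@10, authorship ..........
After op 2 (add_cursor(1)): buffer="iteefwckih" (len 10), cursors c4@1 c1@2 c2@3 c3@10, authorship ..........
After op 3 (insert('c')): buffer="ictcecefwckihc" (len 14), cursors c4@2 c1@4 c2@6 c3@14, authorship .4.1.2.......3

Answer: ictcecefwckihc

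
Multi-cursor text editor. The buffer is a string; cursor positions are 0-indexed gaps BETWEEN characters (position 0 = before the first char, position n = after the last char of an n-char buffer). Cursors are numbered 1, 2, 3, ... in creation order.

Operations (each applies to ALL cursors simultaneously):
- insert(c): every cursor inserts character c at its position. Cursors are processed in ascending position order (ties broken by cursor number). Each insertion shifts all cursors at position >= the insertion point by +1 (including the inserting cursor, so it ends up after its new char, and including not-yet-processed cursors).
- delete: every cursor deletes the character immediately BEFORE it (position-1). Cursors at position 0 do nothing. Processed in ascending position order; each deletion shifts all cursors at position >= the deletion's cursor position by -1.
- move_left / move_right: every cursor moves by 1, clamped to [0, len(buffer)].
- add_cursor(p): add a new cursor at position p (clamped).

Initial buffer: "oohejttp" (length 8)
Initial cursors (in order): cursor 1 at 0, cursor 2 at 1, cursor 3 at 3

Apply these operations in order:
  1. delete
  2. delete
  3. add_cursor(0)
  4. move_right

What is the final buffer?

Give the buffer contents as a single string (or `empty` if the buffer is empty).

Answer: ejttp

Derivation:
After op 1 (delete): buffer="oejttp" (len 6), cursors c1@0 c2@0 c3@1, authorship ......
After op 2 (delete): buffer="ejttp" (len 5), cursors c1@0 c2@0 c3@0, authorship .....
After op 3 (add_cursor(0)): buffer="ejttp" (len 5), cursors c1@0 c2@0 c3@0 c4@0, authorship .....
After op 4 (move_right): buffer="ejttp" (len 5), cursors c1@1 c2@1 c3@1 c4@1, authorship .....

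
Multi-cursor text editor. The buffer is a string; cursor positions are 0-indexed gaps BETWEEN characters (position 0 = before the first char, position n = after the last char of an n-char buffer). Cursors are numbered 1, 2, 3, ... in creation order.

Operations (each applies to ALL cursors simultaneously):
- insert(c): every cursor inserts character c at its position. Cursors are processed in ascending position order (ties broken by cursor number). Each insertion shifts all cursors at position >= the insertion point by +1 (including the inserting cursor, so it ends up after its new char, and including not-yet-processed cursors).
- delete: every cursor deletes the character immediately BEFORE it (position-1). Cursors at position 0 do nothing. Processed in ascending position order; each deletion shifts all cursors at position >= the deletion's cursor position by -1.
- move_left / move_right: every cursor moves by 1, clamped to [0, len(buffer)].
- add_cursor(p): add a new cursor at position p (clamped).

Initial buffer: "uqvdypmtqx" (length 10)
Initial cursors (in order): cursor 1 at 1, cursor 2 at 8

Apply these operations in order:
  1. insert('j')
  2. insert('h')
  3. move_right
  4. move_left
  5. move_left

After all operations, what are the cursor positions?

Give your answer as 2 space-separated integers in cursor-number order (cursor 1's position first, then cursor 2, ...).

After op 1 (insert('j')): buffer="ujqvdypmtjqx" (len 12), cursors c1@2 c2@10, authorship .1.......2..
After op 2 (insert('h')): buffer="ujhqvdypmtjhqx" (len 14), cursors c1@3 c2@12, authorship .11.......22..
After op 3 (move_right): buffer="ujhqvdypmtjhqx" (len 14), cursors c1@4 c2@13, authorship .11.......22..
After op 4 (move_left): buffer="ujhqvdypmtjhqx" (len 14), cursors c1@3 c2@12, authorship .11.......22..
After op 5 (move_left): buffer="ujhqvdypmtjhqx" (len 14), cursors c1@2 c2@11, authorship .11.......22..

Answer: 2 11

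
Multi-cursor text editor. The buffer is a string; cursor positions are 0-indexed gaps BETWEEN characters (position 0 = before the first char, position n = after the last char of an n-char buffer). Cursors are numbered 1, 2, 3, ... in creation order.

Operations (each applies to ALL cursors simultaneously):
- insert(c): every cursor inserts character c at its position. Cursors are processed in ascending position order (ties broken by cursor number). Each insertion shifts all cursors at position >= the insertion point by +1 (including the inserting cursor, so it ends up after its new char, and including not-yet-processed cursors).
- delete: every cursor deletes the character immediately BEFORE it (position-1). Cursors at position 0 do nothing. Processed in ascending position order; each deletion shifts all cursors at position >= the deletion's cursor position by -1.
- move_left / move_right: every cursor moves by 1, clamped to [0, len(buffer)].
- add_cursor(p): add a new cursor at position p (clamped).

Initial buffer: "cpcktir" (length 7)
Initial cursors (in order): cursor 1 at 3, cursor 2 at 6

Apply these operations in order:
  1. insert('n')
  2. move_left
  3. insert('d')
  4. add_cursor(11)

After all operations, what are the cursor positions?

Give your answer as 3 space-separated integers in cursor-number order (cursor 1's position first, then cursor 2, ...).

Answer: 4 9 11

Derivation:
After op 1 (insert('n')): buffer="cpcnktinr" (len 9), cursors c1@4 c2@8, authorship ...1...2.
After op 2 (move_left): buffer="cpcnktinr" (len 9), cursors c1@3 c2@7, authorship ...1...2.
After op 3 (insert('d')): buffer="cpcdnktidnr" (len 11), cursors c1@4 c2@9, authorship ...11...22.
After op 4 (add_cursor(11)): buffer="cpcdnktidnr" (len 11), cursors c1@4 c2@9 c3@11, authorship ...11...22.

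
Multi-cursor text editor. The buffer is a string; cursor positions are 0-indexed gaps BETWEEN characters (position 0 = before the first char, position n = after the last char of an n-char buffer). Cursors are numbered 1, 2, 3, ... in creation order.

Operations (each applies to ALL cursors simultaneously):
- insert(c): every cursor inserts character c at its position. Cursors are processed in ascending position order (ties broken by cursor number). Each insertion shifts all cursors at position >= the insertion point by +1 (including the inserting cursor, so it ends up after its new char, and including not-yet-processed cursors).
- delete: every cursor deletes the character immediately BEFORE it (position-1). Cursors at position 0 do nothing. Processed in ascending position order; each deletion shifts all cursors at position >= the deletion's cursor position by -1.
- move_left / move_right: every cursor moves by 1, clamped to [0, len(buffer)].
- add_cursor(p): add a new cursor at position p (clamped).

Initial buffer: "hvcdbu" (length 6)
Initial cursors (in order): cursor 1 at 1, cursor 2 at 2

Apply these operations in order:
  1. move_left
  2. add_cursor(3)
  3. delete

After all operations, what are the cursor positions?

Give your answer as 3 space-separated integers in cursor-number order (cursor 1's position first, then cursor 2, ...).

Answer: 0 0 1

Derivation:
After op 1 (move_left): buffer="hvcdbu" (len 6), cursors c1@0 c2@1, authorship ......
After op 2 (add_cursor(3)): buffer="hvcdbu" (len 6), cursors c1@0 c2@1 c3@3, authorship ......
After op 3 (delete): buffer="vdbu" (len 4), cursors c1@0 c2@0 c3@1, authorship ....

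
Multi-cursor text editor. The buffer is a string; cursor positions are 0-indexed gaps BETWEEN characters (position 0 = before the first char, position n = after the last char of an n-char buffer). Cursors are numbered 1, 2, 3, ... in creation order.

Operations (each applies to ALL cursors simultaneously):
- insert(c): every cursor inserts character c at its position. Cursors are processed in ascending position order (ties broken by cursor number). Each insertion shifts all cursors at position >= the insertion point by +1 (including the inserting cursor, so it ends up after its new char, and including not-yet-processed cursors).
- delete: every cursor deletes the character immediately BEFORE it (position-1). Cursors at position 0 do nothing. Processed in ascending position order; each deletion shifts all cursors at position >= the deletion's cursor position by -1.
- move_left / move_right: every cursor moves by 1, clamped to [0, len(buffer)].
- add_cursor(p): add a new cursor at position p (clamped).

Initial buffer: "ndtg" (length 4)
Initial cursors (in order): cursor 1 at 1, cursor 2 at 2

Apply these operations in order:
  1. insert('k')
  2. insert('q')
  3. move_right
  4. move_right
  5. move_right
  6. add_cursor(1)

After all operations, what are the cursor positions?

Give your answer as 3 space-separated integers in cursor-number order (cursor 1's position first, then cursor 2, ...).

Answer: 6 8 1

Derivation:
After op 1 (insert('k')): buffer="nkdktg" (len 6), cursors c1@2 c2@4, authorship .1.2..
After op 2 (insert('q')): buffer="nkqdkqtg" (len 8), cursors c1@3 c2@6, authorship .11.22..
After op 3 (move_right): buffer="nkqdkqtg" (len 8), cursors c1@4 c2@7, authorship .11.22..
After op 4 (move_right): buffer="nkqdkqtg" (len 8), cursors c1@5 c2@8, authorship .11.22..
After op 5 (move_right): buffer="nkqdkqtg" (len 8), cursors c1@6 c2@8, authorship .11.22..
After op 6 (add_cursor(1)): buffer="nkqdkqtg" (len 8), cursors c3@1 c1@6 c2@8, authorship .11.22..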